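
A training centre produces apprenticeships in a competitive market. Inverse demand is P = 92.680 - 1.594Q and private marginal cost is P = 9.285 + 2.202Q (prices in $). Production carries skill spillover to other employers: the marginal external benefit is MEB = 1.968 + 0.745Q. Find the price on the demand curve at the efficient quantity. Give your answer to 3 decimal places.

Social marginal cost = private MC − MEB = 7.317 + 1.457Q.
Set SMC = demand: 7.317 + 1.457Q = 92.680 - 1.594Q → Q* = 27.9787.
Consumer price on the demand curve at Q*: 92.680 − 1.594×27.9787 = 48.0820.

P = $48.082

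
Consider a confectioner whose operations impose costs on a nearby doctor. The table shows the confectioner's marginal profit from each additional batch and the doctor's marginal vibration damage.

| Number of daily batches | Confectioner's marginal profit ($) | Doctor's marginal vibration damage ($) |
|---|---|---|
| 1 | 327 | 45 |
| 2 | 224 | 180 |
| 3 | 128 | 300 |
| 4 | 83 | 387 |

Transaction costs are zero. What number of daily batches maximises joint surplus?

Bargaining reaches the level where marginal profit last exceeds marginal vibration damage.
That holds through level 2 (224 ≥ 180) but not at 3 (128 < 300).

2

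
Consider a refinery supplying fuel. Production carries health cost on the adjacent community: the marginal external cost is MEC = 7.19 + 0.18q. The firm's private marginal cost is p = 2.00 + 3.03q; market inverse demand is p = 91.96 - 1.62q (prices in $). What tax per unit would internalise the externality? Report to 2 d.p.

tax = $10.27 per unit

Social marginal cost = private MC + MEC = 9.19 + 3.21q.
Set SMC = demand: 9.19 + 3.21q = 91.96 - 1.62q → q* = 17.1366.
The Pigouvian tax equals MEC at q*: 7.19 + 0.18×17.1366 = 10.2746.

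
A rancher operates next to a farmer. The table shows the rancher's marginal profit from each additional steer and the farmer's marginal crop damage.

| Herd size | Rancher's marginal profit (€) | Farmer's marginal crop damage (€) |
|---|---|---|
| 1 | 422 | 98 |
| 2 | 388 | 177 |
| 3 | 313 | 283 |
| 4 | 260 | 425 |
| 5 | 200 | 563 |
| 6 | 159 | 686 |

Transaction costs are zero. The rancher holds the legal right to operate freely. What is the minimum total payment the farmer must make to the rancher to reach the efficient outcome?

Left alone the rancher would choose level 6 (marginal profit stays positive).
Efficient level: k* = 3 (marginal profit ≥ marginal crop damage through 3).
The farmer must at least cover the rancher's forgone profit from cutting 6→3: 260 + 200 + 159 = 619.

€619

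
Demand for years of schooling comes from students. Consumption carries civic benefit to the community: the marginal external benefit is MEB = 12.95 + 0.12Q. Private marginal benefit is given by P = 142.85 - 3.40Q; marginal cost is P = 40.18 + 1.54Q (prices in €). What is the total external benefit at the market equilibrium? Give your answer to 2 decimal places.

Market equilibrium (private): 40.18 + 1.54Q = 142.85 - 3.40Q → Q_m = 20.7834.
Total external benefit = ∫₀^{Q_m} (12.95 + 0.12Q) dQ = 12.95×20.7834 + ½×0.12×20.7834² = 295.0620.

€295.06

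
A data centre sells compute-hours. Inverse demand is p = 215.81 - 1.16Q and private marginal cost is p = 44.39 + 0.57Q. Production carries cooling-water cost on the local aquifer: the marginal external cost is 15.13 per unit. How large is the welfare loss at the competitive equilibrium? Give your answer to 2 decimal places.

DWL = 66.16

Market equilibrium (private): 44.39 + 0.57Q = 215.81 - 1.16Q → Q_m = 99.0867.
Social marginal cost = private MC + MEC = 59.52 + 0.57Q.
Set SMC = demand: 59.52 + 0.57Q = 215.81 - 1.16Q → Q* = 90.3410.
The welfare-loss triangle has base |Q_m − Q*| and height MEC(Q_m) (the vertical gap between SMC and demand is zero at Q* and MEC at Q_m).
DWL = ½ × 8.7457 × 15.1300 = 66.1612.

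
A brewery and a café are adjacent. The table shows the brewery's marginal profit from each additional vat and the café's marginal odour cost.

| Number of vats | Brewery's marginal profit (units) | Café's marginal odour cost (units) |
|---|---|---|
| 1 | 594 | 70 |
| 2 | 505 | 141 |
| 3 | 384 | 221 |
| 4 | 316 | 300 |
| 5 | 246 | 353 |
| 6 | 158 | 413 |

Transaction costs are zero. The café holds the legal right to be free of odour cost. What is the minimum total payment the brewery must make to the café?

Efficient level: marginal profit ≥ marginal odour cost through level 4, so k* = 4.
With the café holding the right, the brewery must at least compensate total damage at k*: 70 + 141 + 221 + 300 = 732.

732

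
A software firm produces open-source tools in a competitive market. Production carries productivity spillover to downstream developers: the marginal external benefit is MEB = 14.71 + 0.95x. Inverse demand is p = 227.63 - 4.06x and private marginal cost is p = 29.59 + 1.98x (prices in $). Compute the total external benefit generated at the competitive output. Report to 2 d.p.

$992.97

Market equilibrium (private): 29.59 + 1.98x = 227.63 - 4.06x → x_m = 32.7881.
Total external benefit = ∫₀^{x_m} (14.71 + 0.95x) dx = 14.71×32.7881 + ½×0.95×32.7881² = 992.9662.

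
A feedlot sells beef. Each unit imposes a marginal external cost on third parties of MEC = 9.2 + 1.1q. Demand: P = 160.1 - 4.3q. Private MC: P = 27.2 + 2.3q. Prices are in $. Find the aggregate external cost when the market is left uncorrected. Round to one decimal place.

Market equilibrium (private): 27.2 + 2.3q = 160.1 - 4.3q → q_m = 20.1364.
Total external cost = ∫₀^{q_m} (9.2 + 1.1q) dq = 9.2×20.1364 + ½×1.1×20.1364² = 408.2659.

$408.3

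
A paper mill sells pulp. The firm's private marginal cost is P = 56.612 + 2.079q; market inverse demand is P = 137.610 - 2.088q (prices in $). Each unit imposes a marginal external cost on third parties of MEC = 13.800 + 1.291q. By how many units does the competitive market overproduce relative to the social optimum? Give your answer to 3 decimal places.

Market equilibrium (private): 56.612 + 2.079q = 137.610 - 2.088q → q_m = 19.4380.
Social marginal cost = private MC + MEC = 70.412 + 3.370q.
Set SMC = demand: 70.412 + 3.370q = 137.610 - 2.088q → q* = 12.3118.
Gap = |19.4380 − 12.3118| = 7.1262.

7.126 units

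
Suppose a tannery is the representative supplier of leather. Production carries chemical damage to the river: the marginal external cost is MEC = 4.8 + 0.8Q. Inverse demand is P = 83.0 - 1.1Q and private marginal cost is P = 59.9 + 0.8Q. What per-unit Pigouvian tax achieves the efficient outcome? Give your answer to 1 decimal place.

tax = 10.2 per unit

Social marginal cost = private MC + MEC = 64.7 + 1.6Q.
Set SMC = demand: 64.7 + 1.6Q = 83.0 - 1.1Q → Q* = 6.7778.
The Pigouvian tax equals MEC at Q*: 4.8 + 0.8×6.7778 = 10.2222.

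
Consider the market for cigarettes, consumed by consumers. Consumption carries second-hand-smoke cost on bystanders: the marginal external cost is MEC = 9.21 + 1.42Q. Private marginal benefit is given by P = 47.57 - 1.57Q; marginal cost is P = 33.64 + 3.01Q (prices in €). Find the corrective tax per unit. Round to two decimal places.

Social marginal benefit = demand − MEC = 38.36 - 2.99Q.
Set SMB = MC: 38.36 - 2.99Q = 33.64 + 3.01Q → Q* = 0.7867.
The Pigouvian tax equals MEC at Q*: 9.21 + 1.42×0.7867 = 10.3271.

tax = €10.33 per unit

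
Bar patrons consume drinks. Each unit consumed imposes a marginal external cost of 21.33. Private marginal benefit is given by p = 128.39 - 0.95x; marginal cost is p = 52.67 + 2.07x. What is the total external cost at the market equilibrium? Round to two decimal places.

534.80

Market equilibrium (private): 52.67 + 2.07x = 128.39 - 0.95x → x_m = 25.0728.
Total external cost = MEC × x_m = 21.33 × 25.0728 = 534.8028.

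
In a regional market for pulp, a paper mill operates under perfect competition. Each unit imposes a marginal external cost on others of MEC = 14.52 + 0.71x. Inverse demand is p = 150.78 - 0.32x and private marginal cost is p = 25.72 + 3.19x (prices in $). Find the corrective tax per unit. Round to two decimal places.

Social marginal cost = private MC + MEC = 40.24 + 3.90x.
Set SMC = demand: 40.24 + 3.90x = 150.78 - 0.32x → x* = 26.1943.
The Pigouvian tax equals MEC at x*: 14.52 + 0.71×26.1943 = 33.1180.

tax = $33.12 per unit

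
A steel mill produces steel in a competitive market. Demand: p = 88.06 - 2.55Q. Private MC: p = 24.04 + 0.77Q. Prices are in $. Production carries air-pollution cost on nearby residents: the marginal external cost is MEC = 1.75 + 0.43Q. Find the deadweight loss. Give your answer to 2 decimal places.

Market equilibrium (private): 24.04 + 0.77Q = 88.06 - 2.55Q → Q_m = 19.2831.
Social marginal cost = private MC + MEC = 25.79 + 1.20Q.
Set SMC = demand: 25.79 + 1.20Q = 88.06 - 2.55Q → Q* = 16.6053.
The loss is the area between SMC and demand from Q* to Q_m; with linear curves that's a triangle of height MEC(Q_m).
DWL = ½ × 2.6778 × 10.0417 = 13.4448.

DWL = $13.44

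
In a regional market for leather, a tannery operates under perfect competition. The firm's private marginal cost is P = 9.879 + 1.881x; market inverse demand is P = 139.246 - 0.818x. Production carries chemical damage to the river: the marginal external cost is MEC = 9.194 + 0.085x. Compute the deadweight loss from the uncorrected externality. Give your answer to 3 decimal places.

Market equilibrium (private): 9.879 + 1.881x = 139.246 - 0.818x → x_m = 47.9315.
Social marginal cost = private MC + MEC = 19.073 + 1.966x.
Set SMC = demand: 19.073 + 1.966x = 139.246 - 0.818x → x* = 43.1656.
The welfare-loss triangle has base |x_m − x*| and height MEC(x_m) (the vertical gap between SMC and demand is zero at x* and MEC at x_m).
DWL = ½ × 4.7659 × 13.2682 = 31.6175.

DWL = 31.617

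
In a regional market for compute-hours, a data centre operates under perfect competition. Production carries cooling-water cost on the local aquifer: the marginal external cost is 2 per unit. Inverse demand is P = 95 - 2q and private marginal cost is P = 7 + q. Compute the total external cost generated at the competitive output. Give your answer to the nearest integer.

Market equilibrium (private): 7 + q = 95 - 2q → q_m = 29.3333.
Total external cost = MEC × q_m = 2 × 29.3333 = 58.6666.

59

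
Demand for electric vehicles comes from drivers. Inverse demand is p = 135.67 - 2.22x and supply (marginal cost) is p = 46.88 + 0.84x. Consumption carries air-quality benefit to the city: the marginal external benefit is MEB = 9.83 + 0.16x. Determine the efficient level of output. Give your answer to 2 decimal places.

Social marginal benefit = demand + MEB = 145.50 - 2.06x.
Set SMB = MC: 145.50 - 2.06x = 46.88 + 0.84x → x* = 34.0069.

x* = 34.01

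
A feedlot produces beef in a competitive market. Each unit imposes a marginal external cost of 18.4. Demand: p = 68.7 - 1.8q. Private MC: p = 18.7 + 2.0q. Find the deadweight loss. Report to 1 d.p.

DWL = 44.5

Market equilibrium (private): 18.7 + 2.0q = 68.7 - 1.8q → q_m = 13.1579.
Social marginal cost = private MC + MEC = 37.1 + 2.0q.
Set SMC = demand: 37.1 + 2.0q = 68.7 - 1.8q → q* = 8.3158.
The loss is the area between SMC and demand from q* to q_m; with linear curves that's a triangle of height MEC(q_m).
DWL = ½ × 4.8421 × 18.4000 = 44.5473.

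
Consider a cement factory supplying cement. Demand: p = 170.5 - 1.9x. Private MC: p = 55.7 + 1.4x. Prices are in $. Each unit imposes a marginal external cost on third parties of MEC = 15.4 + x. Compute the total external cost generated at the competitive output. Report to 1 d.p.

Market equilibrium (private): 55.7 + 1.4x = 170.5 - 1.9x → x_m = 34.7879.
Total external cost = ∫₀^{x_m} (15.4 + 1.0x) dx = 15.4×34.7879 + ½×1.0×34.7879² = 1140.8327.

$1140.8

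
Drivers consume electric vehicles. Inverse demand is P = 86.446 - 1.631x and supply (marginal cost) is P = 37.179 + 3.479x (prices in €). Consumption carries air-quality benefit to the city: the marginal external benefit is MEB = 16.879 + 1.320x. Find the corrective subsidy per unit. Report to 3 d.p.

Social marginal benefit = demand + MEB = 103.325 - 0.311x.
Set SMB = MC: 103.325 - 0.311x = 37.179 + 3.479x → x* = 17.4528.
The Pigouvian subsidy equals MEB at x*: 16.879 + 1.320×17.4528 = 39.9167.

subsidy = €39.917 per unit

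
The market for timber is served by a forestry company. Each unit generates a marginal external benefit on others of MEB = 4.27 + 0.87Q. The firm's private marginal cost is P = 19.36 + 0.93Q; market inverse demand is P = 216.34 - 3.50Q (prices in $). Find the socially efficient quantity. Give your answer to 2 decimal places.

Q* = 56.53

Social marginal cost = private MC − MEB = 15.09 + 0.06Q.
Set SMC = demand: 15.09 + 0.06Q = 216.34 - 3.50Q → Q* = 56.5309.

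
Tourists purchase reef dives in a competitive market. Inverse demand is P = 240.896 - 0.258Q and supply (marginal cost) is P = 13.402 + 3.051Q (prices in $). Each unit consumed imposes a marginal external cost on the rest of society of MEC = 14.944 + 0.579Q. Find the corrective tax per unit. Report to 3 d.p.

tax = $46.597 per unit

Social marginal benefit = demand − MEC = 225.952 - 0.837Q.
Set SMB = MC: 225.952 - 0.837Q = 13.402 + 3.051Q → Q* = 54.6682.
The Pigouvian tax equals MEC at Q*: 14.944 + 0.579×54.6682 = 46.5969.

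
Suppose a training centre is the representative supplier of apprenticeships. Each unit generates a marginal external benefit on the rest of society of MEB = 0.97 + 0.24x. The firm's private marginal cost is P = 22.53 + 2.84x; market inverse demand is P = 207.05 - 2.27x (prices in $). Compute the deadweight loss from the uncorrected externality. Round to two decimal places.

Market equilibrium (private): 22.53 + 2.84x = 207.05 - 2.27x → x_m = 36.1096.
Social marginal cost = private MC − MEB = 21.56 + 2.60x.
Set SMC = demand: 21.56 + 2.60x = 207.05 - 2.27x → x* = 38.0883.
Between x* and x_m the wedge demand − SMC runs linearly from 0 to MEB(x_m), so the loss is a triangle.
DWL = ½ × 1.9787 × 9.6363 = 9.5337.

DWL = $9.53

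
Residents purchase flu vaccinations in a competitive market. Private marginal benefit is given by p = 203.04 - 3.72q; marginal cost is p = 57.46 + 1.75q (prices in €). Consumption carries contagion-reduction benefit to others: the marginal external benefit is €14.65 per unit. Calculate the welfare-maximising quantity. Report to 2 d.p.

q* = 29.29

Social marginal benefit = demand + MEB = 217.69 - 3.72q.
Set SMB = MC: 217.69 - 3.72q = 57.46 + 1.75q → q* = 29.2925.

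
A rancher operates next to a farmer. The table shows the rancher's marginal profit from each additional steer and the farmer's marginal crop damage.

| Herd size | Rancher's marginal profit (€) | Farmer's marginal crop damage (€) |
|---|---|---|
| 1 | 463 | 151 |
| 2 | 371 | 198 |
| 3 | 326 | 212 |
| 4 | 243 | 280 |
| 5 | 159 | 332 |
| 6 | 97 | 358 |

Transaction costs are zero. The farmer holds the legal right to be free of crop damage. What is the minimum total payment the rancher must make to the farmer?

€561

Efficient level: marginal profit ≥ marginal crop damage through level 3, so k* = 3.
With the farmer holding the right, the rancher must at least compensate total damage at k*: 151 + 198 + 212 = 561.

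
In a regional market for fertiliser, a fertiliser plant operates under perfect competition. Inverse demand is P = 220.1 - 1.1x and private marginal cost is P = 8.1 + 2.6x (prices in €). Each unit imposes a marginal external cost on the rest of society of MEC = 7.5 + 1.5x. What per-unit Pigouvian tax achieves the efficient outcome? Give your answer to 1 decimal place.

tax = €66.5 per unit

Social marginal cost = private MC + MEC = 15.6 + 4.1x.
Set SMC = demand: 15.6 + 4.1x = 220.1 - 1.1x → x* = 39.3269.
The Pigouvian tax equals MEC at x*: 7.5 + 1.5×39.3269 = 66.4904.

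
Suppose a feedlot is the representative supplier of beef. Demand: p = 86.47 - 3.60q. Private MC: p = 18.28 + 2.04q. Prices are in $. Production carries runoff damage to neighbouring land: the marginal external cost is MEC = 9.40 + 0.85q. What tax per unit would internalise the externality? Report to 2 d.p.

Social marginal cost = private MC + MEC = 27.68 + 2.89q.
Set SMC = demand: 27.68 + 2.89q = 86.47 - 3.60q → q* = 9.0586.
The Pigouvian tax equals MEC at q*: 9.40 + 0.85×9.0586 = 17.0998.

tax = $17.10 per unit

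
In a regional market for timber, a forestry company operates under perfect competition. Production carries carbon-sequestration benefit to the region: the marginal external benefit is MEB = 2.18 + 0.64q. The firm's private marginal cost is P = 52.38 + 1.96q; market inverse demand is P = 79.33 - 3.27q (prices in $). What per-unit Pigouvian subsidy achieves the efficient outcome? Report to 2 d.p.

subsidy = $6.24 per unit

Social marginal cost = private MC − MEB = 50.20 + 1.32q.
Set SMC = demand: 50.20 + 1.32q = 79.33 - 3.27q → q* = 6.3464.
The Pigouvian subsidy equals MEB at q*: 2.18 + 0.64×6.3464 = 6.2417.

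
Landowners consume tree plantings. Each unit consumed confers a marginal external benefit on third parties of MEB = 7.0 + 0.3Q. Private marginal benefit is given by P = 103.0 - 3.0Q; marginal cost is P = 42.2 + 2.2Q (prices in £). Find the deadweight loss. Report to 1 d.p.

Market equilibrium (private): 42.2 + 2.2Q = 103.0 - 3.0Q → Q_m = 11.6923.
Social marginal benefit = demand + MEB = 110.0 - 2.7Q.
Set SMB = MC: 110.0 - 2.7Q = 42.2 + 2.2Q → Q* = 13.8367.
The loss is the area between SMB and MC from Q* to Q_m; with linear curves that's a triangle of height MEB(Q_m).
DWL = ½ × 2.1444 × 10.5077 = 11.2664.

DWL = £11.3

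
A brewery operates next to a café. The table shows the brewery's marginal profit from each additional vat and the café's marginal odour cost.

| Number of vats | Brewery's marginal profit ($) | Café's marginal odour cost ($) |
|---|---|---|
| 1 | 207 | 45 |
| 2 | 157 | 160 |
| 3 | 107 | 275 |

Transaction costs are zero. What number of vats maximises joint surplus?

Bargaining reaches the level where marginal profit last exceeds marginal odour cost.
That holds through level 1 (207 ≥ 45) but not at 2 (157 < 160).

1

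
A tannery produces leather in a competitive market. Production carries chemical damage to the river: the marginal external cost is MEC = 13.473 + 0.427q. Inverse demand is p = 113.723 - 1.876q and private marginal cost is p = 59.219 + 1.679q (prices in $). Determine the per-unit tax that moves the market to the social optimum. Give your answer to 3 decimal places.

Social marginal cost = private MC + MEC = 72.692 + 2.106q.
Set SMC = demand: 72.692 + 2.106q = 113.723 - 1.876q → q* = 10.3041.
The Pigouvian tax equals MEC at q*: 13.473 + 0.427×10.3041 = 17.8729.

tax = $17.873 per unit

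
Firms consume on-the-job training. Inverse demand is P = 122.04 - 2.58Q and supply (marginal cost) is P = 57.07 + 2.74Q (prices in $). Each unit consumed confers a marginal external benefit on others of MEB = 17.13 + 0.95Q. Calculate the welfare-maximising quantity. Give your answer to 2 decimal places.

Social marginal benefit = demand + MEB = 139.17 - 1.63Q.
Set SMB = MC: 139.17 - 1.63Q = 57.07 + 2.74Q → Q* = 18.7872.

Q* = 18.79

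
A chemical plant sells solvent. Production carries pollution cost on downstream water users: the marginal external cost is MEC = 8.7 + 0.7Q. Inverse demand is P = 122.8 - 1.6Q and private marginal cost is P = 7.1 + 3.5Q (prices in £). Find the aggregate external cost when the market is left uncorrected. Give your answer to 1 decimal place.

£377.5

Market equilibrium (private): 7.1 + 3.5Q = 122.8 - 1.6Q → Q_m = 22.6863.
Total external cost = ∫₀^{Q_m} (8.7 + 0.7Q) dQ = 8.7×22.6863 + ½×0.7×22.6863² = 377.5047.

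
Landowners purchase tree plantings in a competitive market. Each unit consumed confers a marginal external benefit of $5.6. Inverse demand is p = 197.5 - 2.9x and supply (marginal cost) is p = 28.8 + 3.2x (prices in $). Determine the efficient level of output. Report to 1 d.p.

Social marginal benefit = demand + MEB = 203.1 - 2.9x.
Set SMB = MC: 203.1 - 2.9x = 28.8 + 3.2x → x* = 28.5738.

x* = 28.6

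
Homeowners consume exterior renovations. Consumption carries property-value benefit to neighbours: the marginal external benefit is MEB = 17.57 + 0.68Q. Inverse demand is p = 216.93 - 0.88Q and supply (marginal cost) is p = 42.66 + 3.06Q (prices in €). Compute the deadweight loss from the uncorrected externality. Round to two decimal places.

Market equilibrium (private): 42.66 + 3.06Q = 216.93 - 0.88Q → Q_m = 44.2310.
Social marginal benefit = demand + MEB = 234.50 - 0.20Q.
Set SMB = MC: 234.50 - 0.20Q = 42.66 + 3.06Q → Q* = 58.8466.
Height of the DWL triangle at Q_m is SMB(Q_m) − MC(Q_m) = MEB(Q_m) = 47.6471.
DWL = ½ × 14.6156 × 47.6471 = 348.1955.

DWL = €348.20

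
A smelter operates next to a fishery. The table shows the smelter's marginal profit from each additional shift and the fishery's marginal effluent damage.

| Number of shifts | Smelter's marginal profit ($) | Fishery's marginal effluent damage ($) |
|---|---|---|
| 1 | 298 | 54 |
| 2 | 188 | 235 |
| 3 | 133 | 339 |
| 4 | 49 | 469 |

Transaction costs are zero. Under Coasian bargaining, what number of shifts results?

Bargaining reaches the level where marginal profit last exceeds marginal effluent damage.
That holds through level 1 (298 ≥ 54) but not at 2 (188 < 235).

1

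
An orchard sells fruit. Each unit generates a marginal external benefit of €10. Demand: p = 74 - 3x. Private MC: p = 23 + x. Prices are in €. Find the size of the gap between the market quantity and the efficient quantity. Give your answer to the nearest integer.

3 units

Market equilibrium (private): 23 + x = 74 - 3x → x_m = 12.7500.
Social marginal cost = private MC − MEB = 13 + x.
Set SMC = demand: 13 + x = 74 - 3x → x* = 15.2500.
Gap = |12.7500 − 15.2500| = 2.5000.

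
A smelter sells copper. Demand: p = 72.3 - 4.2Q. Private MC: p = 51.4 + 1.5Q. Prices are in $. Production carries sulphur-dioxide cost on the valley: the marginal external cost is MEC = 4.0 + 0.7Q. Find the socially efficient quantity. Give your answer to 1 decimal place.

Social marginal cost = private MC + MEC = 55.4 + 2.2Q.
Set SMC = demand: 55.4 + 2.2Q = 72.3 - 4.2Q → Q* = 2.6406.

Q* = 2.6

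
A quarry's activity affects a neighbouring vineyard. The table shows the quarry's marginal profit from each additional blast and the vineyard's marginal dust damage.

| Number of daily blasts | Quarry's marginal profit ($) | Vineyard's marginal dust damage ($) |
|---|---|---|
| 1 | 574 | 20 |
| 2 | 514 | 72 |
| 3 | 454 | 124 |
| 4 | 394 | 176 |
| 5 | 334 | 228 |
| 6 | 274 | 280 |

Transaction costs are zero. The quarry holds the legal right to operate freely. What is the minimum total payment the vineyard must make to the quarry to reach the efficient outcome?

Left alone the quarry would choose level 6 (marginal profit stays positive).
Efficient level: k* = 5 (marginal profit ≥ marginal dust damage through 5).
The vineyard must at least cover the quarry's forgone profit from cutting 6→5: 274 = 274.

$274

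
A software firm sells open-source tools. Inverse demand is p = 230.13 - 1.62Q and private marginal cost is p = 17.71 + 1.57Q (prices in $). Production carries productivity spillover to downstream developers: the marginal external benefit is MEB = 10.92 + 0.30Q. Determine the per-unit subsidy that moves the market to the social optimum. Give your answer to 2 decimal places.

subsidy = $34.10 per unit

Social marginal cost = private MC − MEB = 6.79 + 1.27Q.
Set SMC = demand: 6.79 + 1.27Q = 230.13 - 1.62Q → Q* = 77.2803.
The Pigouvian subsidy equals MEB at Q*: 10.92 + 0.30×77.2803 = 34.1041.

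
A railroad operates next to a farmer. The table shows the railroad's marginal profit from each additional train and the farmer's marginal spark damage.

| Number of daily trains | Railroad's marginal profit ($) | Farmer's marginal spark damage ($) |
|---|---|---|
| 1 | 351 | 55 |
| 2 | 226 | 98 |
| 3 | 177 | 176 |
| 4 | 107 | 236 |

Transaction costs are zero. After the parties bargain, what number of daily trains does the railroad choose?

Bargaining reaches the level where marginal profit last exceeds marginal spark damage.
That holds through level 3 (177 ≥ 176) but not at 4 (107 < 236).

3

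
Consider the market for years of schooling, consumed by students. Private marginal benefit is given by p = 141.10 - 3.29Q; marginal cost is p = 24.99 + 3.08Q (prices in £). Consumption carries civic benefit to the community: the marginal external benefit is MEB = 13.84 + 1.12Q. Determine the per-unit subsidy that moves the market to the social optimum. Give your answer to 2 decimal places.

subsidy = £41.56 per unit

Social marginal benefit = demand + MEB = 154.94 - 2.17Q.
Set SMB = MC: 154.94 - 2.17Q = 24.99 + 3.08Q → Q* = 24.7524.
The Pigouvian subsidy equals MEB at Q*: 13.84 + 1.12×24.7524 = 41.5627.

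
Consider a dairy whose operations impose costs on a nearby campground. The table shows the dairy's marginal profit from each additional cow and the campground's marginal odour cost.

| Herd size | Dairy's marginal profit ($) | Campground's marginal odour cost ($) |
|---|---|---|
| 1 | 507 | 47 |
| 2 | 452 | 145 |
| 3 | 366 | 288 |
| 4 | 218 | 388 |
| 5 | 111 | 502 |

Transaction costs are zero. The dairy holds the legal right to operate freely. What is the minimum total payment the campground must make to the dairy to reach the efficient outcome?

$329

Left alone the dairy would choose level 5 (marginal profit stays positive).
Efficient level: k* = 3 (marginal profit ≥ marginal odour cost through 3).
The campground must at least cover the dairy's forgone profit from cutting 5→3: 218 + 111 = 329.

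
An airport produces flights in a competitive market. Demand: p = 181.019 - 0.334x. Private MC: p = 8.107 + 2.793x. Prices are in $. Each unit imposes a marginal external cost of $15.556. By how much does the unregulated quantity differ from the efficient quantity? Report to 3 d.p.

4.975 units

Market equilibrium (private): 8.107 + 2.793x = 181.019 - 0.334x → x_m = 55.2965.
Social marginal cost = private MC + MEC = 23.663 + 2.793x.
Set SMC = demand: 23.663 + 2.793x = 181.019 - 0.334x → x* = 50.3217.
Gap = |55.2965 − 50.3217| = 4.9748.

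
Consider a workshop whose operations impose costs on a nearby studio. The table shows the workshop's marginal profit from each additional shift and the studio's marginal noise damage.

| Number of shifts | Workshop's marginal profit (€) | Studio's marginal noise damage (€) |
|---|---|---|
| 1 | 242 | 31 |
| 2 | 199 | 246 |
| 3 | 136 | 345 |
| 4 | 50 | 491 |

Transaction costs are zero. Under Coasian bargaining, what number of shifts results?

Bargaining reaches the level where marginal profit last exceeds marginal noise damage.
That holds through level 1 (242 ≥ 31) but not at 2 (199 < 246).

1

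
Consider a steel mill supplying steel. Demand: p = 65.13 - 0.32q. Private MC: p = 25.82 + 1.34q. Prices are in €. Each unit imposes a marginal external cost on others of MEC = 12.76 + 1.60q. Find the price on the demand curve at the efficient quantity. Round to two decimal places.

P = €62.52

Social marginal cost = private MC + MEC = 38.58 + 2.94q.
Set SMC = demand: 38.58 + 2.94q = 65.13 - 0.32q → q* = 8.1442.
Consumer price on the demand curve at q*: 65.13 − 0.32×8.1442 = 62.5239.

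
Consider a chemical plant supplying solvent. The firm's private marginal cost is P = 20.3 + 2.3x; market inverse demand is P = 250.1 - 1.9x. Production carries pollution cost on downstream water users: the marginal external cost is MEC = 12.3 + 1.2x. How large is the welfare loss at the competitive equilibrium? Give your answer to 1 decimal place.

DWL = 562.7

Market equilibrium (private): 20.3 + 2.3x = 250.1 - 1.9x → x_m = 54.7143.
Social marginal cost = private MC + MEC = 32.6 + 3.5x.
Set SMC = demand: 32.6 + 3.5x = 250.1 - 1.9x → x* = 40.2778.
Height of the DWL triangle at x_m is SMC(x_m) − demand(x_m) = MEC(x_m) = 77.9571.
DWL = ½ × 14.4365 × 77.9571 = 562.7138.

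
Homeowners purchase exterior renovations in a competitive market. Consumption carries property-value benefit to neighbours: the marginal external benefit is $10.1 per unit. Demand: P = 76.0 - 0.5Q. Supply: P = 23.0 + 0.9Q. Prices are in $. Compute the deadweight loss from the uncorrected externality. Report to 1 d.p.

DWL = $36.4

Market equilibrium (private): 23.0 + 0.9Q = 76.0 - 0.5Q → Q_m = 37.8571.
Social marginal benefit = demand + MEB = 86.1 - 0.5Q.
Set SMB = MC: 86.1 - 0.5Q = 23.0 + 0.9Q → Q* = 45.0714.
Height of the DWL triangle at Q_m is SMB(Q_m) − MC(Q_m) = MEB(Q_m) = 10.1000.
DWL = ½ × 7.2143 × 10.1000 = 36.4322.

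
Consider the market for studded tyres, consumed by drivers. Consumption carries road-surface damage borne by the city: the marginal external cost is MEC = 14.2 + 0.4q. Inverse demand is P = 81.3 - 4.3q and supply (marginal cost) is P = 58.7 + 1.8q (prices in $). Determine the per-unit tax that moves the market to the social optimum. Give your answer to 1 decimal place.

tax = $14.7 per unit

Social marginal benefit = demand − MEC = 67.1 - 4.7q.
Set SMB = MC: 67.1 - 4.7q = 58.7 + 1.8q → q* = 1.2923.
The Pigouvian tax equals MEC at q*: 14.2 + 0.4×1.2923 = 14.7169.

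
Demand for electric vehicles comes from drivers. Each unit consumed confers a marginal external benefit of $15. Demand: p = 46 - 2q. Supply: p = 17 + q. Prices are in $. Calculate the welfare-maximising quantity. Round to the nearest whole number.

q* = 15

Social marginal benefit = demand + MEB = 61 - 2q.
Set SMB = MC: 61 - 2q = 17 + q → q* = 14.6667.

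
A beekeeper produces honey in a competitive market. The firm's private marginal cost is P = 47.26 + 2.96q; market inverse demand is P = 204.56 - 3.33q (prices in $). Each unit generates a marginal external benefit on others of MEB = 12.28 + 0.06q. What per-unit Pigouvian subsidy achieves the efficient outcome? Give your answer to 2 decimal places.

subsidy = $13.91 per unit

Social marginal cost = private MC − MEB = 34.98 + 2.90q.
Set SMC = demand: 34.98 + 2.90q = 204.56 - 3.33q → q* = 27.2199.
The Pigouvian subsidy equals MEB at q*: 12.28 + 0.06×27.2199 = 13.9132.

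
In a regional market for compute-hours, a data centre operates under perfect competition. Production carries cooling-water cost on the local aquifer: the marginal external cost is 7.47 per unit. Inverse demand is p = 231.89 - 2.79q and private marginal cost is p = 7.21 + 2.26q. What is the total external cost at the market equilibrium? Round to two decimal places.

Market equilibrium (private): 7.21 + 2.26q = 231.89 - 2.79q → q_m = 44.4911.
Total external cost = MEC × q_m = 7.47 × 44.4911 = 332.3485.

332.35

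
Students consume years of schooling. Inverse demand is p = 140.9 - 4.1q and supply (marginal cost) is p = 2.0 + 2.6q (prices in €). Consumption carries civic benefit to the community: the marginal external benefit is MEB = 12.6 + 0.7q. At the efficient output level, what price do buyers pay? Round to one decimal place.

P = €37.4

Social marginal benefit = demand + MEB = 153.5 - 3.4q.
Set SMB = MC: 153.5 - 3.4q = 2.0 + 2.6q → q* = 25.2500.
Consumer price on the demand curve at q*: 140.9 − 4.1×25.2500 = 37.3750.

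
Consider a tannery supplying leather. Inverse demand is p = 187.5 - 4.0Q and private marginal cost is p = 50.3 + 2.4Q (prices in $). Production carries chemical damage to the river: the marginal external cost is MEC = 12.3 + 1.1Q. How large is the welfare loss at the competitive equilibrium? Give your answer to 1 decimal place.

Market equilibrium (private): 50.3 + 2.4Q = 187.5 - 4.0Q → Q_m = 21.4375.
Social marginal cost = private MC + MEC = 62.6 + 3.5Q.
Set SMC = demand: 62.6 + 3.5Q = 187.5 - 4.0Q → Q* = 16.6533.
Height of the DWL triangle at Q_m is SMC(Q_m) − demand(Q_m) = MEC(Q_m) = 35.8813.
DWL = ½ × 4.7842 × 35.8813 = 85.8317.

DWL = $85.8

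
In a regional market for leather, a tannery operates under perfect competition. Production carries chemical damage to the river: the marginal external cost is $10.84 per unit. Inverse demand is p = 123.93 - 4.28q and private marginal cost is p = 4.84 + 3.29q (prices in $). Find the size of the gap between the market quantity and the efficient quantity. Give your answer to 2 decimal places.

1.43 units

Market equilibrium (private): 4.84 + 3.29q = 123.93 - 4.28q → q_m = 15.7318.
Social marginal cost = private MC + MEC = 15.68 + 3.29q.
Set SMC = demand: 15.68 + 3.29q = 123.93 - 4.28q → q* = 14.2999.
Gap = |15.7318 − 14.2999| = 1.4319.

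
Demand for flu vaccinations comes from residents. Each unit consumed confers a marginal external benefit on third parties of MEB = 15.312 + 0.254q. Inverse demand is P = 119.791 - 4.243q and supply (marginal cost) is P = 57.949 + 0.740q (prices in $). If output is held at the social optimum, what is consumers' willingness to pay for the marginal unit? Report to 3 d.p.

Social marginal benefit = demand + MEB = 135.103 - 3.989q.
Set SMB = MC: 135.103 - 3.989q = 57.949 + 0.740q → q* = 16.3151.
Consumer price on the demand curve at q*: 119.791 − 4.243×16.3151 = 50.5660.

P = $50.566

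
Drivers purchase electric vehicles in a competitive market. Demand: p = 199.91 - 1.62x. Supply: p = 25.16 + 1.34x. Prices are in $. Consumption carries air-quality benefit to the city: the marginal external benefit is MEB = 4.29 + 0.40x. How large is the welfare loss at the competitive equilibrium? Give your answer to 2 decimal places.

Market equilibrium (private): 25.16 + 1.34x = 199.91 - 1.62x → x_m = 59.0372.
Social marginal benefit = demand + MEB = 204.20 - 1.22x.
Set SMB = MC: 204.20 - 1.22x = 25.16 + 1.34x → x* = 69.9375.
Height of the DWL triangle at x_m is SMB(x_m) − MC(x_m) = MEB(x_m) = 27.9049.
DWL = ½ × 10.9003 × 27.9049 = 152.0859.

DWL = $152.09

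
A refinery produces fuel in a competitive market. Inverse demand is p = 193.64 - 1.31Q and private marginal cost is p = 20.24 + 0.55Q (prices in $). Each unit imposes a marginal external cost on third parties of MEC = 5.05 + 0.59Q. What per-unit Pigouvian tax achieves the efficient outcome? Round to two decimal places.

tax = $45.59 per unit

Social marginal cost = private MC + MEC = 25.29 + 1.14Q.
Set SMC = demand: 25.29 + 1.14Q = 193.64 - 1.31Q → Q* = 68.7143.
The Pigouvian tax equals MEC at Q*: 5.05 + 0.59×68.7143 = 45.5914.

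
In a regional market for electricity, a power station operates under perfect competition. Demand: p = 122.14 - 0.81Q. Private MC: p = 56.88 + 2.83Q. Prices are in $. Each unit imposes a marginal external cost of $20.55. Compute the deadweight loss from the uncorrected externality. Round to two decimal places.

DWL = $58.01

Market equilibrium (private): 56.88 + 2.83Q = 122.14 - 0.81Q → Q_m = 17.9286.
Social marginal cost = private MC + MEC = 77.43 + 2.83Q.
Set SMC = demand: 77.43 + 2.83Q = 122.14 - 0.81Q → Q* = 12.2830.
Between Q* and Q_m the wedge SMC − demand runs linearly from 0 to MEC(Q_m), so the loss is a triangle.
DWL = ½ × 5.6456 × 20.5500 = 58.0085.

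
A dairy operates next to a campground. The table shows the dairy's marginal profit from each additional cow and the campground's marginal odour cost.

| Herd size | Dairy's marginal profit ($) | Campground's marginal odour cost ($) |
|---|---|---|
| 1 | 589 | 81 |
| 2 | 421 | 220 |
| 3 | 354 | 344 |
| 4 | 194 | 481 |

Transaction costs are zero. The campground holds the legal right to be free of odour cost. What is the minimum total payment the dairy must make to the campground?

$645

Efficient level: marginal profit ≥ marginal odour cost through level 3, so k* = 3.
With the campground holding the right, the dairy must at least compensate total damage at k*: 81 + 220 + 344 = 645.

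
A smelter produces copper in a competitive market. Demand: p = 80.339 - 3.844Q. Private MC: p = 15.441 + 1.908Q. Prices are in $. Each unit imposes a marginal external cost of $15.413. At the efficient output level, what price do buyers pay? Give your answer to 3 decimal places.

Social marginal cost = private MC + MEC = 30.854 + 1.908Q.
Set SMC = demand: 30.854 + 1.908Q = 80.339 - 3.844Q → Q* = 8.6031.
Consumer price on the demand curve at Q*: 80.339 − 3.844×8.6031 = 47.2687.

P = $47.269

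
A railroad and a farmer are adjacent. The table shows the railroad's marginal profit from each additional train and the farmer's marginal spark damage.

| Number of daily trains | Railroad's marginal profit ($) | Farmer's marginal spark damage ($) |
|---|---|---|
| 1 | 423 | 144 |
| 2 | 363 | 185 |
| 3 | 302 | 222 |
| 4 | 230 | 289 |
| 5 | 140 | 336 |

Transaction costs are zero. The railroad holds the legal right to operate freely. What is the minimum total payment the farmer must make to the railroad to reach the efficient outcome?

Left alone the railroad would choose level 5 (marginal profit stays positive).
Efficient level: k* = 3 (marginal profit ≥ marginal spark damage through 3).
The farmer must at least cover the railroad's forgone profit from cutting 5→3: 230 + 140 = 370.

$370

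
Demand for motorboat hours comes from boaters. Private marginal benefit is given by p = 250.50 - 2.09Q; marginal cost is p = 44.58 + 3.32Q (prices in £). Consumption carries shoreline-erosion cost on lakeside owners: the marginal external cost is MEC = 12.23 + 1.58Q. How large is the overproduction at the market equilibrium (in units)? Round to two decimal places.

10.35 units

Market equilibrium (private): 44.58 + 3.32Q = 250.50 - 2.09Q → Q_m = 38.0628.
Social marginal benefit = demand − MEC = 238.27 - 3.67Q.
Set SMB = MC: 238.27 - 3.67Q = 44.58 + 3.32Q → Q* = 27.7096.
Gap = |38.0628 − 27.7096| = 10.3532.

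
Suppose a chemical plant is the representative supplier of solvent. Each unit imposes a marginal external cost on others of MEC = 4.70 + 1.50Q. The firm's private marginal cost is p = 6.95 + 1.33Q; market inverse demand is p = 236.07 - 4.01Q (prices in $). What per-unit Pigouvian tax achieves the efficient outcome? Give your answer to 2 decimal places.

tax = $53.91 per unit

Social marginal cost = private MC + MEC = 11.65 + 2.83Q.
Set SMC = demand: 11.65 + 2.83Q = 236.07 - 4.01Q → Q* = 32.8099.
The Pigouvian tax equals MEC at Q*: 4.70 + 1.50×32.8099 = 53.9149.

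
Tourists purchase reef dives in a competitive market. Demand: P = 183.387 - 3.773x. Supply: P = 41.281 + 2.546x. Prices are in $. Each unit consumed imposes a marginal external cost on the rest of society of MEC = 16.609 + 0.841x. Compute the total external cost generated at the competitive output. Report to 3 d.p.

$586.179

Market equilibrium (private): 41.281 + 2.546x = 183.387 - 3.773x → x_m = 22.4887.
Total external cost = ∫₀^{x_m} (16.609 + 0.841x) dx = 16.609×22.4887 + ½×0.841×22.4887² = 586.1792.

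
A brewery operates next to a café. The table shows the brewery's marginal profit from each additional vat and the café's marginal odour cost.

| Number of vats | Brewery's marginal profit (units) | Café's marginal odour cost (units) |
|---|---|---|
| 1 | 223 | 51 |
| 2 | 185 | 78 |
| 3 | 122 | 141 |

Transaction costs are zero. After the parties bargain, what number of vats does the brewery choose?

2

Bargaining reaches the level where marginal profit last exceeds marginal odour cost.
That holds through level 2 (185 ≥ 78) but not at 3 (122 < 141).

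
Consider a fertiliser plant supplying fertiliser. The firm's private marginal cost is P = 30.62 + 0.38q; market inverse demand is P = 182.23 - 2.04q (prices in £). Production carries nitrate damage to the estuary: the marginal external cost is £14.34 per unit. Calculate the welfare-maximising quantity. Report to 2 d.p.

q* = 56.72

Social marginal cost = private MC + MEC = 44.96 + 0.38q.
Set SMC = demand: 44.96 + 0.38q = 182.23 - 2.04q → q* = 56.7231.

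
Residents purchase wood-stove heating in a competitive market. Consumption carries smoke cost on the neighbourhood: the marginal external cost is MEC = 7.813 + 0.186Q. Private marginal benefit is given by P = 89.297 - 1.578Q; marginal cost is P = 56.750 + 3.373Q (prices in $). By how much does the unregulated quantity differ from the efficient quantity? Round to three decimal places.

1.759 units

Market equilibrium (private): 56.750 + 3.373Q = 89.297 - 1.578Q → Q_m = 6.5738.
Social marginal benefit = demand − MEC = 81.484 - 1.764Q.
Set SMB = MC: 81.484 - 1.764Q = 56.750 + 3.373Q → Q* = 4.8149.
Gap = |6.5738 − 4.8149| = 1.7589.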